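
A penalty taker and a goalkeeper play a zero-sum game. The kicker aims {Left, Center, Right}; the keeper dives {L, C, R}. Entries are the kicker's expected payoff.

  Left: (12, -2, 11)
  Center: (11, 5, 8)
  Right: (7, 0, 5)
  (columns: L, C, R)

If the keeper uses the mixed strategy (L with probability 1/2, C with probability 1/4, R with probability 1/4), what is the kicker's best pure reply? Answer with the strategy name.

Expected payoff of Left: (1/2)·12 + (1/4)·(-2) + (1/4)·11 = 33/4.
Expected payoff of Center: (1/2)·11 + (1/4)·5 + (1/4)·8 = 35/4.
Expected payoff of Right: (1/2)·7 + (1/4)·0 + (1/4)·5 = 19/4.
The largest is 35/4, so the kicker's best response is Center.

Center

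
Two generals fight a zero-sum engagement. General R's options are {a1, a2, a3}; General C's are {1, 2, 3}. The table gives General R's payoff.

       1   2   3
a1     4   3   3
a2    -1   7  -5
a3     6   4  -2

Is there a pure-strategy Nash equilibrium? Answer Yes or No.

Yes

Row minima: a1 → 3, a2 → -5, a3 → -2; maximin = 3.
Column maxima: 1 → 6, 2 → 7, 3 → 3; minimax = 3.
maximin = minimax = 3, so a saddle point exists.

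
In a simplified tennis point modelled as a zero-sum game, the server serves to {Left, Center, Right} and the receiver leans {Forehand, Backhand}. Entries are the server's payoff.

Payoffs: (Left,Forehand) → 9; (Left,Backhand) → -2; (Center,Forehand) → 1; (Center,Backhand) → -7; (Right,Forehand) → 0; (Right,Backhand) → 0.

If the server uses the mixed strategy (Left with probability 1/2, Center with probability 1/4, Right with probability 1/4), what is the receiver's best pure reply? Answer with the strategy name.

Backhand

If the receiver plays Forehand, the server's expected payoff is (1/2)·9 + (1/4)·1 + (1/4)·0 = 19/4.
If the receiver plays Backhand, the server's expected payoff is (1/2)·(-2) + (1/4)·(-7) + (1/4)·0 = -11/4.
The receiver minimizes the server's payoff; the smallest is -11/4, so the best response is Backhand.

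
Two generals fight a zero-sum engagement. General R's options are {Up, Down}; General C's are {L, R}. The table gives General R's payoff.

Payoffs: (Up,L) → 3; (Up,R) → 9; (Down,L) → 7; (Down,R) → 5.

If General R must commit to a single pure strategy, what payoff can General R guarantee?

5

Row minima: Up → 3, Down → 5.
The best of these is 5.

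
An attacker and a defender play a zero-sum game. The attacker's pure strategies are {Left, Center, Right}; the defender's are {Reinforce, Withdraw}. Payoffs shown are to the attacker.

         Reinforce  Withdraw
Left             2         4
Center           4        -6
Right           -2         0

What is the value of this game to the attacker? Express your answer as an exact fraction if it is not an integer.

Row minima: Left → 2, Center → -6, Right → -2; maximin = 2.
Column maxima: Reinforce → 4, Withdraw → 4; minimax = 4.
2 ≠ 4, so there is no saddle point; optimal play is mixed.
Right is strictly dominated by Left, so the attacker never plays it.
On the remaining 2×2 (Left, Center vs Reinforce, Withdraw):
Let the attacker play Left with probability p. Expected payoff against Reinforce: 2p + 4(1−p) = −2p + 4; against Withdraw: 4p + (-6)(1−p) = 10p − 6.
Setting these equal: −2p + 4 = 10p − 6 ⇒ −12p = -10 ⇒ p = 5/6, and the value is (-2)·(5/6) + 4 = 7/3.
For the defender: with q = P(Reinforce), equating Left's and Center's payoffs gives −2q + 4 = 10q − 6 ⇒ q = 5/6.

7/3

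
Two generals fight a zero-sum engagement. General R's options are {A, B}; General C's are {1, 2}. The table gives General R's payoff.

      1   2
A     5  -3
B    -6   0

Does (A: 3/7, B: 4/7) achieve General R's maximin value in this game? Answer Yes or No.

Against 1 this mix gives (3/7)·5 + (4/7)·(-6) = -9/7.
Against 2 this mix gives (3/7)·(-3) + (4/7)·0 = -9/7.
All of General C's active replies (1, 2) yield -9/7, and no column does worse for General R. The mix makes General C indifferent and guarantees -9/7, so it is optimal.

Yes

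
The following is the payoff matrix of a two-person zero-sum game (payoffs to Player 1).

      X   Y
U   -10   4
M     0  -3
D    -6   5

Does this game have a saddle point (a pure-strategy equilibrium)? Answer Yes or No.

No

Row minima: U → -10, M → -3, D → -6; maximin = -3.
Column maxima: X → 0, Y → 5; minimax = 0.
-3 ≠ 0, so no pure-strategy equilibrium exists.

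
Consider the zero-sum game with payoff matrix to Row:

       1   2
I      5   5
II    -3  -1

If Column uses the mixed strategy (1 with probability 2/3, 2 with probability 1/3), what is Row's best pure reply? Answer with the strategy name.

Expected payoff of I: (2/3)·5 + (1/3)·5 = 5.
Expected payoff of II: (2/3)·(-3) + (1/3)·(-1) = -7/3.
The largest is 5, so Row's best response is I.

I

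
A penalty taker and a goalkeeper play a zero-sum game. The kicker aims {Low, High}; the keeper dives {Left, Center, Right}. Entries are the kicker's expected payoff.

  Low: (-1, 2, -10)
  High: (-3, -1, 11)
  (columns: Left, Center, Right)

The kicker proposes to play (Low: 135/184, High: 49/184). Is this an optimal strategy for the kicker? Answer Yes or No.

No

Against Left this mix gives (135/184)·(-1) + (49/184)·(-3) = -141/92.
Against Center this mix gives (135/184)·2 + (49/184)·(-1) = 221/184.
Against Right this mix gives (135/184)·(-10) + (49/184)·11 = -811/184.
The keeper will play Right, holding the kicker to -811/184. Shifting weight toward the row that does better against Right would raise this floor (the equalizing mix achieves -41/23 against both Right and Left), so the proposed strategy is not optimal.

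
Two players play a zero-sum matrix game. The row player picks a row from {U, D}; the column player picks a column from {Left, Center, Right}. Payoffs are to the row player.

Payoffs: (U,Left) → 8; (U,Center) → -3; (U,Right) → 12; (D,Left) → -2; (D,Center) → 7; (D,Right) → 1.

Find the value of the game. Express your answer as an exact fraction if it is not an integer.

Row minima: U → -3, D → -2; maximin = -2.
Column maxima: Left → 8, Center → 7, Right → 12; minimax = 7.
-2 ≠ 7, so there is no saddle point; optimal play is mixed.
Right is strictly dominated by Left (it gives the row player strictly more in every row), so the column player never plays it.
On the remaining 2×2 (U, D vs Left, Center):
Let the row player play U with probability p. Expected payoff against Left: 8p + (-2)(1−p) = 10p − 2; against Center: (-3)p + 7(1−p) = −10p + 7.
Setting these equal: 10p − 2 = −10p + 7 ⇒ 20p = 9 ⇒ p = 9/20, and the value is (10)·(9/20) − 2 = 5/2.
For the column player: with q = P(Left), equating U's and D's payoffs gives 11q − 3 = −9q + 7 ⇒ q = 1/2.

5/2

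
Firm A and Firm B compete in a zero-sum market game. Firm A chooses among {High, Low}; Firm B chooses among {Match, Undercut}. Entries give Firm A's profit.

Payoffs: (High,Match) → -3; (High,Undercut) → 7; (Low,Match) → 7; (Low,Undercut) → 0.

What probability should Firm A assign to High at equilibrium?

Row minima: High → -3, Low → 0; maximin = 0.
Column maxima: Match → 7, Undercut → 7; minimax = 7.
0 ≠ 7, so there is no saddle point; optimal play is mixed.
Let Firm A play High with probability p. Expected payoff against Match: (-3)p + 7(1−p) = −10p + 7; against Undercut: 7p + 0(1−p) = 7p.
Setting these equal: −10p + 7 = 7p ⇒ −17p = -7 ⇒ p = 7/17, and the value is (-10)·(7/17) + 7 = 49/17.
For Firm B: with q = P(Match), equating High's and Low's payoffs gives −10q + 7 = 7q ⇒ q = 7/17.

7/17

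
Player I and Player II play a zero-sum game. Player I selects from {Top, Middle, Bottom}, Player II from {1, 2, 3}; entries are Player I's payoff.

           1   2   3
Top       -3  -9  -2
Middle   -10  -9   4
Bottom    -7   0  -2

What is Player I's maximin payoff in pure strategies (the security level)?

Row minima: Top → -9, Middle → -10, Bottom → -7.
The best of these is -7.

-7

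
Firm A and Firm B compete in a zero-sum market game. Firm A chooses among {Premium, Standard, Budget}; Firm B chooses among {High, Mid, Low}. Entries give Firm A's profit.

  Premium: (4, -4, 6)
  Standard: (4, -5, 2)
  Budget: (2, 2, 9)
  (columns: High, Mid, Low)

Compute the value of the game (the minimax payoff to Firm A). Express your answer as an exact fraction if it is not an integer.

2

Row minima: Premium → -4, Standard → -5, Budget → 2; maximin = 2.
Column maxima: High → 4, Mid → 2, Low → 9; minimax = 2.
Since maximin = minimax = 2, there is a saddle point and the value is 2.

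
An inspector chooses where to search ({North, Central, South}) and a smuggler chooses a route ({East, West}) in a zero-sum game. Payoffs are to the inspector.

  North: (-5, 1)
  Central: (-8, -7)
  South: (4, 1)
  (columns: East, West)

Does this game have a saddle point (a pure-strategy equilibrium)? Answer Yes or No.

Row minima: North → -5, Central → -8, South → 1; maximin = 1.
Column maxima: East → 4, West → 1; minimax = 1.
maximin = minimax = 1, so a saddle point exists.

Yes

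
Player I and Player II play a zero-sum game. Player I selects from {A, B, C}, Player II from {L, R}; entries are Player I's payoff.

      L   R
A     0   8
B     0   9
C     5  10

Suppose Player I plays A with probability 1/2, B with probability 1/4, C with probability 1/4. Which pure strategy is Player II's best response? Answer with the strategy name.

L

If Player II plays L, Player I's expected payoff is (1/2)·0 + (1/4)·0 + (1/4)·5 = 5/4.
If Player II plays R, Player I's expected payoff is (1/2)·8 + (1/4)·9 + (1/4)·10 = 35/4.
Player II minimizes Player I's payoff; the smallest is 5/4, so the best response is L.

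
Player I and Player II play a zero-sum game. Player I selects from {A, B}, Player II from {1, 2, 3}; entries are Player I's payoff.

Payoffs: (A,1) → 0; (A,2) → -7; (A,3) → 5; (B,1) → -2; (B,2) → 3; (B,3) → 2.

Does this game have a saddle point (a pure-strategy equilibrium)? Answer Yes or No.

No

Row minima: A → -7, B → -2; maximin = -2.
Column maxima: 1 → 0, 2 → 3, 3 → 5; minimax = 0.
-2 ≠ 0, so no pure-strategy equilibrium exists.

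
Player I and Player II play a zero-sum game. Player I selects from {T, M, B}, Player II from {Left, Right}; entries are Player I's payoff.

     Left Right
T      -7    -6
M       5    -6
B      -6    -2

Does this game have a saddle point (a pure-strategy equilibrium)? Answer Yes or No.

No

Row minima: T → -7, M → -6, B → -6; maximin = -6.
Column maxima: Left → 5, Right → -2; minimax = -2.
-6 ≠ -2, so no pure-strategy equilibrium exists.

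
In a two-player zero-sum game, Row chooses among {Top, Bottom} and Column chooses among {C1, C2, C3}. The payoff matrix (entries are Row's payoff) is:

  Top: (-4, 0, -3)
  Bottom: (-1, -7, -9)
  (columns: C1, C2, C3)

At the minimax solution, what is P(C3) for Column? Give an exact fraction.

1/3

Row minima: Top → -4, Bottom → -9; maximin = -4.
Column maxima: C1 → -1, C2 → 0, C3 → -3; minimax = -3.
-4 ≠ -3, so there is no saddle point; optimal play is mixed.
C2 is strictly dominated by C3 (it gives Row strictly more in every row), so Column never plays it.
On the remaining 2×2 (Top, Bottom vs C1, C3):
Let Row play Top with probability p. Expected payoff against C1: (-4)p + (-1)(1−p) = −3p − 1; against C3: (-3)p + (-9)(1−p) = 6p − 9.
Setting these equal: −3p − 1 = 6p − 9 ⇒ −9p = -8 ⇒ p = 8/9, and the value is (-3)·(8/9) − 1 = -11/3.
For Column: with q = P(C1), equating Top's and Bottom's payoffs gives −q − 3 = 8q − 9 ⇒ q = 2/3.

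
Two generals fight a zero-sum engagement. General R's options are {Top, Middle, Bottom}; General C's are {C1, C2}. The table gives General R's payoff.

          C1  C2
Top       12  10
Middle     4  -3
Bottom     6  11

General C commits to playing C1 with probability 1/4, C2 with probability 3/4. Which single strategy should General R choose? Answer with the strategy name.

Top

Expected payoff of Top: (1/4)·12 + (3/4)·10 = 21/2.
Expected payoff of Middle: (1/4)·4 + (3/4)·(-3) = -5/4.
Expected payoff of Bottom: (1/4)·6 + (3/4)·11 = 39/4.
The largest is 21/2, so General R's best response is Top.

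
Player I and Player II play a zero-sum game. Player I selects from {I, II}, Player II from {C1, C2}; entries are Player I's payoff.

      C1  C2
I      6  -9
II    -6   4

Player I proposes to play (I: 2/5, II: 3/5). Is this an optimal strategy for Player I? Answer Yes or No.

Against C1 this mix gives (2/5)·6 + (3/5)·(-6) = -6/5.
Against C2 this mix gives (2/5)·(-9) + (3/5)·4 = -6/5.
All of Player II's active replies (C1, C2) yield -6/5, and no column does worse for Player I. The mix makes Player II indifferent and guarantees -6/5, so it is optimal.

Yes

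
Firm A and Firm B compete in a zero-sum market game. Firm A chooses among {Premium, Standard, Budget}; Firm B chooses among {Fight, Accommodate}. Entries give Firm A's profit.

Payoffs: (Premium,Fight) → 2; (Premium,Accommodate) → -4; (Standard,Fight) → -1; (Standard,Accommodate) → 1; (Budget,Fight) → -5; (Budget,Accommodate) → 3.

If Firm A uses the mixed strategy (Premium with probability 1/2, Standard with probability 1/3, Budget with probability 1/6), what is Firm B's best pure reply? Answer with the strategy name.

Accommodate

If Firm B plays Fight, Firm A's expected payoff is (1/2)·2 + (1/3)·(-1) + (1/6)·(-5) = -1/6.
If Firm B plays Accommodate, Firm A's expected payoff is (1/2)·(-4) + (1/3)·1 + (1/6)·3 = -7/6.
Firm B minimizes Firm A's payoff; the smallest is -7/6, so the best response is Accommodate.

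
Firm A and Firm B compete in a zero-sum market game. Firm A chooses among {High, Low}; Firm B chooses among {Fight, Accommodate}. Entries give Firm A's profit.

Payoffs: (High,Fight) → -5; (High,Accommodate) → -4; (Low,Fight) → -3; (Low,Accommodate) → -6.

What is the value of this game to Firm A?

Row minima: High → -5, Low → -6; maximin = -5.
Column maxima: Fight → -3, Accommodate → -4; minimax = -4.
-5 ≠ -4, so there is no saddle point; optimal play is mixed.
Let Firm A play High with probability p. Expected payoff against Fight: (-5)p + (-3)(1−p) = −2p − 3; against Accommodate: (-4)p + (-6)(1−p) = 2p − 6.
Setting these equal: −2p − 3 = 2p − 6 ⇒ −4p = -3 ⇒ p = 3/4, and the value is (-2)·(3/4) − 3 = -9/2.
For Firm B: with q = P(Fight), equating High's and Low's payoffs gives −q − 4 = 3q − 6 ⇒ q = 1/2.

-9/2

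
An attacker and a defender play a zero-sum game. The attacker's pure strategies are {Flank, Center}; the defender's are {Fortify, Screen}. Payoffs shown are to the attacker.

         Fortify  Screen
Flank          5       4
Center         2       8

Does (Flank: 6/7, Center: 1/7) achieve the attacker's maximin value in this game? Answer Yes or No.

Against Fortify this mix gives (6/7)·5 + (1/7)·2 = 32/7.
Against Screen this mix gives (6/7)·4 + (1/7)·8 = 32/7.
All of the defender's active replies (Fortify, Screen) yield 32/7, and no column does worse for the attacker. The mix makes the defender indifferent and guarantees 32/7, so it is optimal.

Yes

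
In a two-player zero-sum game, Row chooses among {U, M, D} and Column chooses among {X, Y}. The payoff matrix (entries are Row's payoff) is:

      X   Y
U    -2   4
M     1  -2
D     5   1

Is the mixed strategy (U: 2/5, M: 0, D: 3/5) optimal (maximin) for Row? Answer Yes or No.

Against X this mix gives (2/5)·(-2) + (3/5)·5 = 11/5.
Against Y this mix gives (2/5)·4 + (3/5)·1 = 11/5.
All of Column's active replies (X, Y) yield 11/5, and no column does worse for Row. The mix makes Column indifferent and guarantees 11/5, so it is optimal.

Yes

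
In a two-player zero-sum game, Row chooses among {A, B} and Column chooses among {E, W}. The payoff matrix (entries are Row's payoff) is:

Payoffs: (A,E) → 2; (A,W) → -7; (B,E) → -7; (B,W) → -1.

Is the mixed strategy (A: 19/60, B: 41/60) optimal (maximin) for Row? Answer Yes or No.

Against E this mix gives (19/60)·2 + (41/60)·(-7) = -83/20.
Against W this mix gives (19/60)·(-7) + (41/60)·(-1) = -29/10.
Column will play E, holding Row to -83/20. Shifting weight toward the row that does better against E would raise this floor (the equalizing mix achieves -17/5 against both E and W), so the proposed strategy is not optimal.

No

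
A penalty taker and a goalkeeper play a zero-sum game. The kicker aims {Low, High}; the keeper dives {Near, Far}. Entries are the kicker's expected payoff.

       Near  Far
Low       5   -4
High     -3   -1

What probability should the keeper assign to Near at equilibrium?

3/11

Row minima: Low → -4, High → -3; maximin = -3.
Column maxima: Near → 5, Far → -1; minimax = -1.
-3 ≠ -1, so there is no saddle point; optimal play is mixed.
Let the kicker play Low with probability p. Expected payoff against Near: 5p + (-3)(1−p) = 8p − 3; against Far: (-4)p + (-1)(1−p) = −3p − 1.
Setting these equal: 8p − 3 = −3p − 1 ⇒ 11p = 2 ⇒ p = 2/11, and the value is (8)·(2/11) − 3 = -17/11.
For the keeper: with q = P(Near), equating Low's and High's payoffs gives 9q − 4 = −2q − 1 ⇒ q = 3/11.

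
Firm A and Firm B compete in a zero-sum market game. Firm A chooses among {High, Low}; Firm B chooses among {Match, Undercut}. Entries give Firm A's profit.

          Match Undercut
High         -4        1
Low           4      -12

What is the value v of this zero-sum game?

Row minima: High → -4, Low → -12; maximin = -4.
Column maxima: Match → 4, Undercut → 1; minimax = 1.
-4 ≠ 1, so there is no saddle point; optimal play is mixed.
Let Firm A play High with probability p. Expected payoff against Match: (-4)p + 4(1−p) = −8p + 4; against Undercut: 1p + (-12)(1−p) = 13p − 12.
Setting these equal: −8p + 4 = 13p − 12 ⇒ −21p = -16 ⇒ p = 16/21, and the value is (-8)·(16/21) + 4 = -44/21.
For Firm B: with q = P(Match), equating High's and Low's payoffs gives −5q + 1 = 16q − 12 ⇒ q = 13/21.

-44/21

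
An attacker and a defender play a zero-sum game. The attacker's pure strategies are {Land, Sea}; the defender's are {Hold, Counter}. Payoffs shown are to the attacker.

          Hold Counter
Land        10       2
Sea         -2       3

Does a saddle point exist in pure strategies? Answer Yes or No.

No

Row minima: Land → 2, Sea → -2; maximin = 2.
Column maxima: Hold → 10, Counter → 3; minimax = 3.
2 ≠ 3, so no pure-strategy equilibrium exists.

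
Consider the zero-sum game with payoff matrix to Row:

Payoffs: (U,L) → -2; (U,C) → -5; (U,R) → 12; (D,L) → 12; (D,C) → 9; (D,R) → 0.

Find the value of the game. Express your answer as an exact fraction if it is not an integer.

Row minima: U → -5, D → 0; maximin = 0.
Column maxima: L → 12, C → 9, R → 12; minimax = 9.
0 ≠ 9, so there is no saddle point; optimal play is mixed.
L is strictly dominated by C (it gives Row strictly more in every row), so Column never plays it.
On the remaining 2×2 (U, D vs C, R):
Let Row play U with probability p. Expected payoff against C: (-5)p + 9(1−p) = −14p + 9; against R: 12p + 0(1−p) = 12p.
Setting these equal: −14p + 9 = 12p ⇒ −26p = -9 ⇒ p = 9/26, and the value is (-14)·(9/26) + 9 = 54/13.
For Column: with q = P(C), equating U's and D's payoffs gives −17q + 12 = 9q ⇒ q = 6/13.

54/13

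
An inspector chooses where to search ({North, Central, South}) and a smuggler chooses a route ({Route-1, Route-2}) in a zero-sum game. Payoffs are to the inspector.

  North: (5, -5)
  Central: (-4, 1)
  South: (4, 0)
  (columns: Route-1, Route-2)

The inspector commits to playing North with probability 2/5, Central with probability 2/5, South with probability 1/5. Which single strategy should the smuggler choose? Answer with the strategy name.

Route-2

If the smuggler plays Route-1, the inspector's expected payoff is (2/5)·5 + (2/5)·(-4) + (1/5)·4 = 6/5.
If the smuggler plays Route-2, the inspector's expected payoff is (2/5)·(-5) + (2/5)·1 + (1/5)·0 = -8/5.
The smuggler minimizes the inspector's payoff; the smallest is -8/5, so the best response is Route-2.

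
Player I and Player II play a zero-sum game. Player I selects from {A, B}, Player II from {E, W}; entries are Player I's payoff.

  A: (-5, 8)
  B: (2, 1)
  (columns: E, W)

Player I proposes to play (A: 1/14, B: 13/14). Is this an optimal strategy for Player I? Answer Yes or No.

Yes

Against E this mix gives (1/14)·(-5) + (13/14)·2 = 3/2.
Against W this mix gives (1/14)·8 + (13/14)·1 = 3/2.
All of Player II's active replies (E, W) yield 3/2, and no column does worse for Player I. The mix makes Player II indifferent and guarantees 3/2, so it is optimal.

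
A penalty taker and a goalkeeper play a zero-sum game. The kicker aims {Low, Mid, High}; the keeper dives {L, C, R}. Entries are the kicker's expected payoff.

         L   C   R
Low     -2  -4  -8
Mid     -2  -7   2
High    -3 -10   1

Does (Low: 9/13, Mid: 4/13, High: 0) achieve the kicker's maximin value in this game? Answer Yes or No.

Yes

Against L this mix gives (9/13)·(-2) + (4/13)·(-2) = -2.
Against C this mix gives (9/13)·(-4) + (4/13)·(-7) = -64/13.
Against R this mix gives (9/13)·(-8) + (4/13)·2 = -64/13.
All of the keeper's active replies (C, R) yield -64/13, and no column does worse for the kicker. The mix makes the keeper indifferent and guarantees -64/13, so it is optimal.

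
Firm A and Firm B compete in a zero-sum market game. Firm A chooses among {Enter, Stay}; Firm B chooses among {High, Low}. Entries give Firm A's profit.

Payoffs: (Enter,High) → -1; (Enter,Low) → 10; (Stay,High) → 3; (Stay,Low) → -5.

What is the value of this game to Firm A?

Row minima: Enter → -1, Stay → -5; maximin = -1.
Column maxima: High → 3, Low → 10; minimax = 3.
-1 ≠ 3, so there is no saddle point; optimal play is mixed.
Let Firm A play Enter with probability p. Expected payoff against High: (-1)p + 3(1−p) = −4p + 3; against Low: 10p + (-5)(1−p) = 15p − 5.
Setting these equal: −4p + 3 = 15p − 5 ⇒ −19p = -8 ⇒ p = 8/19, and the value is (-4)·(8/19) + 3 = 25/19.
For Firm B: with q = P(High), equating Enter's and Stay's payoffs gives −11q + 10 = 8q − 5 ⇒ q = 15/19.

25/19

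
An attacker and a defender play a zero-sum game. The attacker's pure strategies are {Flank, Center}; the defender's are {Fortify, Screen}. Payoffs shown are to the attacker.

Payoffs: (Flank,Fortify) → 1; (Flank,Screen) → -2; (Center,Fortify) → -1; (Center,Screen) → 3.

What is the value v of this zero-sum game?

Row minima: Flank → -2, Center → -1; maximin = -1.
Column maxima: Fortify → 1, Screen → 3; minimax = 1.
-1 ≠ 1, so there is no saddle point; optimal play is mixed.
Let the attacker play Flank with probability p. Expected payoff against Fortify: 1p + (-1)(1−p) = 2p − 1; against Screen: (-2)p + 3(1−p) = −5p + 3.
Setting these equal: 2p − 1 = −5p + 3 ⇒ 7p = 4 ⇒ p = 4/7, and the value is (2)·(4/7) − 1 = 1/7.
For the defender: with q = P(Fortify), equating Flank's and Center's payoffs gives 3q − 2 = −4q + 3 ⇒ q = 5/7.

1/7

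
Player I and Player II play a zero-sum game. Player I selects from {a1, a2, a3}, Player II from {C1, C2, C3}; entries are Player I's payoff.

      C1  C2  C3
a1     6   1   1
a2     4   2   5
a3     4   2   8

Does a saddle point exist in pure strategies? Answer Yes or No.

Row minima: a1 → 1, a2 → 2, a3 → 2; maximin = 2.
Column maxima: C1 → 6, C2 → 2, C3 → 8; minimax = 2.
maximin = minimax = 2, so a saddle point exists.

Yes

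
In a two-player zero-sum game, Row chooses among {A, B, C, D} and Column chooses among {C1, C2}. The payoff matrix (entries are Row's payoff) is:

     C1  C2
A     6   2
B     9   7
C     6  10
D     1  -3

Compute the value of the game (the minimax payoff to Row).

Row minima: A → 2, B → 7, C → 6, D → -3; maximin = 7.
Column maxima: C1 → 9, C2 → 10; minimax = 9.
7 ≠ 9, so there is no saddle point; optimal play is mixed.
A is strictly dominated by B, so Row never plays it.
D is strictly dominated by B, so Row never plays it.
On the remaining 2×2 (B, C vs C1, C2):
Let Row play B with probability p. Expected payoff against C1: 9p + 6(1−p) = 3p + 6; against C2: 7p + 10(1−p) = −3p + 10.
Setting these equal: 3p + 6 = −3p + 10 ⇒ 6p = 4 ⇒ p = 2/3, and the value is (3)·(2/3) + 6 = 8.
For Column: with q = P(C1), equating B's and C's payoffs gives 2q + 7 = −4q + 10 ⇒ q = 1/2.

8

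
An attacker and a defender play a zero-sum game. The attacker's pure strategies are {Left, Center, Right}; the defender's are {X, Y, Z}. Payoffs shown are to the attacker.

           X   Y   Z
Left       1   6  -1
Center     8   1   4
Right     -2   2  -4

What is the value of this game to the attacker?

5/2

Row minima: Left → -1, Center → 1, Right → -4; maximin = 1.
Column maxima: X → 8, Y → 6, Z → 4; minimax = 4.
1 ≠ 4, so there is no saddle point; optimal play is mixed.
Right is strictly dominated by Left, so the attacker never plays it.
X is strictly dominated by Z (it gives the attacker strictly more in every row), so the defender never plays it.
On the remaining 2×2 (Left, Center vs Y, Z):
Let the attacker play Left with probability p. Expected payoff against Y: 6p + 1(1−p) = 5p + 1; against Z: (-1)p + 4(1−p) = −5p + 4.
Setting these equal: 5p + 1 = −5p + 4 ⇒ 10p = 3 ⇒ p = 3/10, and the value is (5)·(3/10) + 1 = 5/2.
For the defender: with q = P(Y), equating Left's and Center's payoffs gives 7q − 1 = −3q + 4 ⇒ q = 1/2.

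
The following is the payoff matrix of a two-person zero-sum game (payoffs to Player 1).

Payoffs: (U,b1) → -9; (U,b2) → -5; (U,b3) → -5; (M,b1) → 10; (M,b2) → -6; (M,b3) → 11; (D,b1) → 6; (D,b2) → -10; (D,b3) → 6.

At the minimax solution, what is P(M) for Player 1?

1/5

Row minima: U → -9, M → -6, D → -10; maximin = -6.
Column maxima: b1 → 10, b2 → -5, b3 → 11; minimax = -5.
-6 ≠ -5, so there is no saddle point; optimal play is mixed.
D is strictly dominated by M, so Player 1 never plays it.
With D eliminated, b3 is strictly dominated by b1 (it gives Player 1 strictly more in every remaining row), so Player 2 never plays it.
On the remaining 2×2 (U, M vs b1, b2):
Let Player 1 play U with probability p. Expected payoff against b1: (-9)p + 10(1−p) = −19p + 10; against b2: (-5)p + (-6)(1−p) = p − 6.
Setting these equal: −19p + 10 = p − 6 ⇒ −20p = -16 ⇒ p = 4/5, and the value is (-19)·(4/5) + 10 = -26/5.
For Player 2: with q = P(b1), equating U's and M's payoffs gives −4q − 5 = 16q − 6 ⇒ q = 1/20.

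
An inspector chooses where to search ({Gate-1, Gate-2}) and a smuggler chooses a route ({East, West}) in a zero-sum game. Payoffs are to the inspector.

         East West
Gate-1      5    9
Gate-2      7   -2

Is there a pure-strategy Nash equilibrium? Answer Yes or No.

Row minima: Gate-1 → 5, Gate-2 → -2; maximin = 5.
Column maxima: East → 7, West → 9; minimax = 7.
5 ≠ 7, so no pure-strategy equilibrium exists.

No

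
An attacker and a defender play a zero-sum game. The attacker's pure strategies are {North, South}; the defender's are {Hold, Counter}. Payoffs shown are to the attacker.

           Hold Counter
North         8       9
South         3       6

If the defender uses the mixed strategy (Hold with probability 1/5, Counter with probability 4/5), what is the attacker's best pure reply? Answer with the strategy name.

North

Expected payoff of North: (1/5)·8 + (4/5)·9 = 44/5.
Expected payoff of South: (1/5)·3 + (4/5)·6 = 27/5.
The largest is 44/5, so the attacker's best response is North.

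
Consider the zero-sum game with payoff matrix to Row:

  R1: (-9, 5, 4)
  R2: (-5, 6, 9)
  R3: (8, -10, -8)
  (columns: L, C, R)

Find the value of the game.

-2/29

Row minima: R1 → -9, R2 → -5, R3 → -10; maximin = -5.
Column maxima: L → 8, C → 6, R → 9; minimax = 6.
-5 ≠ 6, so there is no saddle point; optimal play is mixed.
R1 is strictly dominated by R2, so Row never plays it.
With R1 eliminated, R is strictly dominated by C (it gives Row strictly more in every remaining row), so Column never plays it.
On the remaining 2×2 (R2, R3 vs L, C):
Let Row play R2 with probability p. Expected payoff against L: (-5)p + 8(1−p) = −13p + 8; against C: 6p + (-10)(1−p) = 16p − 10.
Setting these equal: −13p + 8 = 16p − 10 ⇒ −29p = -18 ⇒ p = 18/29, and the value is (-13)·(18/29) + 8 = -2/29.
For Column: with q = P(L), equating R2's and R3's payoffs gives −11q + 6 = 18q − 10 ⇒ q = 16/29.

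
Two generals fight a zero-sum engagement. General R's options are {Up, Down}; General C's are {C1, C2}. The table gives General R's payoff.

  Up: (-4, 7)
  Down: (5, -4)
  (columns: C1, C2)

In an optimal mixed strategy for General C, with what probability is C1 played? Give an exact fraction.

Row minima: Up → -4, Down → -4; maximin = -4.
Column maxima: C1 → 5, C2 → 7; minimax = 5.
-4 ≠ 5, so there is no saddle point; optimal play is mixed.
Let General R play Up with probability p. Expected payoff against C1: (-4)p + 5(1−p) = −9p + 5; against C2: 7p + (-4)(1−p) = 11p − 4.
Setting these equal: −9p + 5 = 11p − 4 ⇒ −20p = -9 ⇒ p = 9/20, and the value is (-9)·(9/20) + 5 = 19/20.
For General C: with q = P(C1), equating Up's and Down's payoffs gives −11q + 7 = 9q − 4 ⇒ q = 11/20.

11/20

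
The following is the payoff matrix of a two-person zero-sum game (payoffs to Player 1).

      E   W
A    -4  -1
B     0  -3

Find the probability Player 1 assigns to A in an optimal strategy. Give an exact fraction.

1/2

Row minima: A → -4, B → -3; maximin = -3.
Column maxima: E → 0, W → -1; minimax = -1.
-3 ≠ -1, so there is no saddle point; optimal play is mixed.
Let Player 1 play A with probability p. Expected payoff against E: (-4)p + 0(1−p) = −4p; against W: (-1)p + (-3)(1−p) = 2p − 3.
Setting these equal: −4p = 2p − 3 ⇒ −6p = -3 ⇒ p = 1/2, and the value is (-4)·(1/2) = -2.
For Player 2: with q = P(E), equating A's and B's payoffs gives −3q − 1 = 3q − 3 ⇒ q = 1/3.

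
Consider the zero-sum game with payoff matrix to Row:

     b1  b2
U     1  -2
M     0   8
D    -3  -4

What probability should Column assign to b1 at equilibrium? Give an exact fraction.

10/11

Row minima: U → -2, M → 0, D → -4; maximin = 0.
Column maxima: b1 → 1, b2 → 8; minimax = 1.
0 ≠ 1, so there is no saddle point; optimal play is mixed.
D is strictly dominated by U, so Row never plays it.
On the remaining 2×2 (U, M vs b1, b2):
Let Row play U with probability p. Expected payoff against b1: 1p + 0(1−p) = p; against b2: (-2)p + 8(1−p) = −10p + 8.
Setting these equal: p = −10p + 8 ⇒ 11p = 8 ⇒ p = 8/11, and the value is (1)·(8/11) = 8/11.
For Column: with q = P(b1), equating U's and M's payoffs gives 3q − 2 = −8q + 8 ⇒ q = 10/11.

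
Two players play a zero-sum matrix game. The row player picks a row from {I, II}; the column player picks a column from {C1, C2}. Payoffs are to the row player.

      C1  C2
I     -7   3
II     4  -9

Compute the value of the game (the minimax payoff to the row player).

Row minima: I → -7, II → -9; maximin = -7.
Column maxima: C1 → 4, C2 → 3; minimax = 3.
-7 ≠ 3, so there is no saddle point; optimal play is mixed.
Let the row player play I with probability p. Expected payoff against C1: (-7)p + 4(1−p) = −11p + 4; against C2: 3p + (-9)(1−p) = 12p − 9.
Setting these equal: −11p + 4 = 12p − 9 ⇒ −23p = -13 ⇒ p = 13/23, and the value is (-11)·(13/23) + 4 = -51/23.
For the column player: with q = P(C1), equating I's and II's payoffs gives −10q + 3 = 13q − 9 ⇒ q = 12/23.

-51/23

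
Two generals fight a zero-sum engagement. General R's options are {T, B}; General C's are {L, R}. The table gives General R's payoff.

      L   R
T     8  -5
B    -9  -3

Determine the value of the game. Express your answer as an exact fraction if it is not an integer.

Row minima: T → -5, B → -9; maximin = -5.
Column maxima: L → 8, R → -3; minimax = -3.
-5 ≠ -3, so there is no saddle point; optimal play is mixed.
Let General R play T with probability p. Expected payoff against L: 8p + (-9)(1−p) = 17p − 9; against R: (-5)p + (-3)(1−p) = −2p − 3.
Setting these equal: 17p − 9 = −2p − 3 ⇒ 19p = 6 ⇒ p = 6/19, and the value is (17)·(6/19) − 9 = -69/19.
For General C: with q = P(L), equating T's and B's payoffs gives 13q − 5 = −6q − 3 ⇒ q = 2/19.

-69/19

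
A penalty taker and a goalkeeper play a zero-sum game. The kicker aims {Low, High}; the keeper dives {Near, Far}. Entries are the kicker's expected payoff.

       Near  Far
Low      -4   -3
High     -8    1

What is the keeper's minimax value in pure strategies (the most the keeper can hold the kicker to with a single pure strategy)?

Column maxima: Near → -4, Far → 1.
The smallest of these is -4.

-4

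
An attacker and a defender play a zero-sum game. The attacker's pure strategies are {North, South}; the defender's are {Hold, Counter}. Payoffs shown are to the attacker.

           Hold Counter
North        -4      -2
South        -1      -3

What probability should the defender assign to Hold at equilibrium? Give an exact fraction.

1/4

Row minima: North → -4, South → -3; maximin = -3.
Column maxima: Hold → -1, Counter → -2; minimax = -2.
-3 ≠ -2, so there is no saddle point; optimal play is mixed.
Let the attacker play North with probability p. Expected payoff against Hold: (-4)p + (-1)(1−p) = −3p − 1; against Counter: (-2)p + (-3)(1−p) = p − 3.
Setting these equal: −3p − 1 = p − 3 ⇒ −4p = -2 ⇒ p = 1/2, and the value is (-3)·(1/2) − 1 = -5/2.
For the defender: with q = P(Hold), equating North's and South's payoffs gives −2q − 2 = 2q − 3 ⇒ q = 1/4.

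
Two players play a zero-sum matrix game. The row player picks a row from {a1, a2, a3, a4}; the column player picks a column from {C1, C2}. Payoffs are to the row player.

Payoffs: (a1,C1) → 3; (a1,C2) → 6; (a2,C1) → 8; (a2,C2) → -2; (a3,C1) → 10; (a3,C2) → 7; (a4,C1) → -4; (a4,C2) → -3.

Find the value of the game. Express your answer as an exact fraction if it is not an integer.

Row minima: a1 → 3, a2 → -2, a3 → 7, a4 → -4; maximin = 7.
Column maxima: C1 → 10, C2 → 7; minimax = 7.
Since maximin = minimax = 7, there is a saddle point and the value is 7.

7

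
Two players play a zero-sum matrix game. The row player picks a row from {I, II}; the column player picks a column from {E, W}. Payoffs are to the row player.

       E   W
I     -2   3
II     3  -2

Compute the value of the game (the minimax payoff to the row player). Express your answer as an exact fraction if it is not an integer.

1/2

Row minima: I → -2, II → -2; maximin = -2.
Column maxima: E → 3, W → 3; minimax = 3.
-2 ≠ 3, so there is no saddle point; optimal play is mixed.
Let the row player play I with probability p. Expected payoff against E: (-2)p + 3(1−p) = −5p + 3; against W: 3p + (-2)(1−p) = 5p − 2.
Setting these equal: −5p + 3 = 5p − 2 ⇒ −10p = -5 ⇒ p = 1/2, and the value is (-5)·(1/2) + 3 = 1/2.
For the column player: with q = P(E), equating I's and II's payoffs gives −5q + 3 = 5q − 2 ⇒ q = 1/2.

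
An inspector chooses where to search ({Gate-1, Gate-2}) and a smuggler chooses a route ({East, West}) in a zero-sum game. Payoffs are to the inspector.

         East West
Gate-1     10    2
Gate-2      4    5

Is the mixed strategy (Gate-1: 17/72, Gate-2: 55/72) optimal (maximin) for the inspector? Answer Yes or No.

Against East this mix gives (17/72)·10 + (55/72)·4 = 65/12.
Against West this mix gives (17/72)·2 + (55/72)·5 = 103/24.
The smuggler will play West, holding the inspector to 103/24. Shifting weight toward the row that does better against West would raise this floor (the equalizing mix achieves 14/3 against both West and East), so the proposed strategy is not optimal.

No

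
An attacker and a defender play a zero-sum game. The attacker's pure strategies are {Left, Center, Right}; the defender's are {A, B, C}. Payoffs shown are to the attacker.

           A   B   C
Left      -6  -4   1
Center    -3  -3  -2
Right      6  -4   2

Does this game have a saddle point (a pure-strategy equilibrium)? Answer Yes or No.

Row minima: Left → -6, Center → -3, Right → -4; maximin = -3.
Column maxima: A → 6, B → -3, C → 2; minimax = -3.
maximin = minimax = -3, so a saddle point exists.

Yes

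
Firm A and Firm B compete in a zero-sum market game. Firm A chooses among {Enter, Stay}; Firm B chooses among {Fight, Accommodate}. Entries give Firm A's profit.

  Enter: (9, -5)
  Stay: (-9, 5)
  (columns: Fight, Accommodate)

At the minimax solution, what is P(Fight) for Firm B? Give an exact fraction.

5/14

Row minima: Enter → -5, Stay → -9; maximin = -5.
Column maxima: Fight → 9, Accommodate → 5; minimax = 5.
-5 ≠ 5, so there is no saddle point; optimal play is mixed.
Let Firm A play Enter with probability p. Expected payoff against Fight: 9p + (-9)(1−p) = 18p − 9; against Accommodate: (-5)p + 5(1−p) = −10p + 5.
Setting these equal: 18p − 9 = −10p + 5 ⇒ 28p = 14 ⇒ p = 1/2, and the value is (18)·(1/2) − 9 = 0.
For Firm B: with q = P(Fight), equating Enter's and Stay's payoffs gives 14q − 5 = −14q + 5 ⇒ q = 5/14.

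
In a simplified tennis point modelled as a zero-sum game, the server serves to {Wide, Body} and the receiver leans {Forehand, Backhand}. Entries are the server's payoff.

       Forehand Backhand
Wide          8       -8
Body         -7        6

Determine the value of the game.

Row minima: Wide → -8, Body → -7; maximin = -7.
Column maxima: Forehand → 8, Backhand → 6; minimax = 6.
-7 ≠ 6, so there is no saddle point; optimal play is mixed.
Let the server play Wide with probability p. Expected payoff against Forehand: 8p + (-7)(1−p) = 15p − 7; against Backhand: (-8)p + 6(1−p) = −14p + 6.
Setting these equal: 15p − 7 = −14p + 6 ⇒ 29p = 13 ⇒ p = 13/29, and the value is (15)·(13/29) − 7 = -8/29.
For the receiver: with q = P(Forehand), equating Wide's and Body's payoffs gives 16q − 8 = −13q + 6 ⇒ q = 14/29.

-8/29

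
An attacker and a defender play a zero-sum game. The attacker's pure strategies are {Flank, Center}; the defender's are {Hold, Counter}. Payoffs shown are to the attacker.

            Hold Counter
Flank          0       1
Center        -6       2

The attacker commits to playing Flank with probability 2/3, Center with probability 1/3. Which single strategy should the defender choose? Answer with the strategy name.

Hold

If the defender plays Hold, the attacker's expected payoff is (2/3)·0 + (1/3)·(-6) = -2.
If the defender plays Counter, the attacker's expected payoff is (2/3)·1 + (1/3)·2 = 4/3.
The defender minimizes the attacker's payoff; the smallest is -2, so the best response is Hold.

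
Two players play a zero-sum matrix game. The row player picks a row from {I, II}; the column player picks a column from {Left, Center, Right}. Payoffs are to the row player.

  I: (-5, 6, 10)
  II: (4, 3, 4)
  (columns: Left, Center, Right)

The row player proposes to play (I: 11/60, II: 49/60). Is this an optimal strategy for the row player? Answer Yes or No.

Against Left this mix gives (11/60)·(-5) + (49/60)·4 = 47/20.
Against Center this mix gives (11/60)·6 + (49/60)·3 = 71/20.
Against Right this mix gives (11/60)·10 + (49/60)·4 = 51/10.
The column player will play Left, holding the row player to 47/20. Shifting weight toward the row that does better against Left would raise this floor (the equalizing mix achieves 13/4 against both Left and Center), so the proposed strategy is not optimal.

No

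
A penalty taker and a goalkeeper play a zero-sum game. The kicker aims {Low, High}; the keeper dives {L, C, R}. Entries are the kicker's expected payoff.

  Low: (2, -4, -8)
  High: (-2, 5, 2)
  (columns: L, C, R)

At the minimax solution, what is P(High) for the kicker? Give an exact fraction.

Row minima: Low → -8, High → -2; maximin = -2.
Column maxima: L → 2, C → 5, R → 2; minimax = 2.
-2 ≠ 2, so there is no saddle point; optimal play is mixed.
C is strictly dominated by R (it gives the kicker strictly more in every row), so the keeper never plays it.
On the remaining 2×2 (Low, High vs L, R):
Let the kicker play Low with probability p. Expected payoff against L: 2p + (-2)(1−p) = 4p − 2; against R: (-8)p + 2(1−p) = −10p + 2.
Setting these equal: 4p − 2 = −10p + 2 ⇒ 14p = 4 ⇒ p = 2/7, and the value is (4)·(2/7) − 2 = -6/7.
For the keeper: with q = P(L), equating Low's and High's payoffs gives 10q − 8 = −4q + 2 ⇒ q = 5/7.

5/7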